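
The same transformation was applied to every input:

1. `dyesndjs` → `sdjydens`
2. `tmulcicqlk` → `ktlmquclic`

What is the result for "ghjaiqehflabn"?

ngbhajlafihqe

What's happening: reverse the string, then take characters alternately from the front and the back (1st, last, 2nd, 2nd-last, ...).
So "ghjaiqehflabn" becomes "ngbhajlafihqe".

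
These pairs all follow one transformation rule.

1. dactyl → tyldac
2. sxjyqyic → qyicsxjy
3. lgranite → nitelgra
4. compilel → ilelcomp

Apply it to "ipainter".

nteripai

Looking at the pairs, the operation is to swap the front and back halves of the string.
Doing the same to "ipainter": "nteripai".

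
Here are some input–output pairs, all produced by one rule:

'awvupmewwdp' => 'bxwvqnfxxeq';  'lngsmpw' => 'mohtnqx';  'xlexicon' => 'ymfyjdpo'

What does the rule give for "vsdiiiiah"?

wtejjjjbi

In each case the input is transformed by: shift every letter 1 place forward in the alphabet (wrapping around).
"vsdiiiiah" → "wtejjjjbi".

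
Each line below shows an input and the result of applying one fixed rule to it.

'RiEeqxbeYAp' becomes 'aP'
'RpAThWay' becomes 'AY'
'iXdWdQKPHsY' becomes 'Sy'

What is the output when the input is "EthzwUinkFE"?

Rule — flip the case of every letter, then keep only the last 2 characters.
Working it through for "EthzwUinkFE": intermediate "eTHZWuINKfe", final "fe".

fe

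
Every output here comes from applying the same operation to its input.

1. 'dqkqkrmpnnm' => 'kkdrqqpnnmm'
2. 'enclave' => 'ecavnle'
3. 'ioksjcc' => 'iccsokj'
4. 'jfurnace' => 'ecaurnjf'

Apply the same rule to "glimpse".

Each output is the input with this applied: sort the characters into reverse alphabetical order, then move the last 3 characters to the front (rotate right by 3).
"glimpse" → "spmlige" → "igespml".

igespml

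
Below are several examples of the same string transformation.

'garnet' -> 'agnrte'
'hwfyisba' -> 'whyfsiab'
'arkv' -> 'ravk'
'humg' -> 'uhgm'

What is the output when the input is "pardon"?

In each case the input is transformed by: swap each adjacent pair of characters (1↔2, 3↔4, ...).
For "pardon" the result is "apdrno".

apdrno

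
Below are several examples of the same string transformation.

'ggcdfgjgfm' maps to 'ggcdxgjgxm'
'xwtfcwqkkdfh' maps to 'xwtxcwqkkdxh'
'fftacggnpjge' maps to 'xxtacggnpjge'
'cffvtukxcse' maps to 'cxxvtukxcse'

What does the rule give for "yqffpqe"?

Looking at the pairs, the operation is to replace every "f" with "x".
Doing the same to "yqffpqe": "yqxxpqe".

yqxxpqe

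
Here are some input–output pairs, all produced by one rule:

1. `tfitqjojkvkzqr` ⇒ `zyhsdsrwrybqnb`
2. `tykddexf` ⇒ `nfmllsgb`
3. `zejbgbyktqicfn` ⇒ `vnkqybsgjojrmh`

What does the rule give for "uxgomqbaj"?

What's happening: reverse the string, then shift every letter 8 places forward in the alphabet (wrapping around).
For "uxgomqbaj", step one produces "jabqmogxu"; step two turns that into "rijyuwofc".

rijyuwofc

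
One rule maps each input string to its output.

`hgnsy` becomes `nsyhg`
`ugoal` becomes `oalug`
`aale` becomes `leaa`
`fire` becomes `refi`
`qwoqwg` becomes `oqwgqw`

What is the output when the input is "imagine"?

What's happening: move the first 2 characters to the end (rotate left by 2).
On "imagine" that produces "agineim".

agineim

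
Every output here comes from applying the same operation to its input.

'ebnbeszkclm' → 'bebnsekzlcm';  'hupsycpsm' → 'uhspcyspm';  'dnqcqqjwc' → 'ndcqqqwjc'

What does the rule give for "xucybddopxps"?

Rule — swap each adjacent pair of characters (1↔2, 3↔4, ...).
So "xucybddopxps" becomes "uxycdbodxpsp".

uxycdbodxpsp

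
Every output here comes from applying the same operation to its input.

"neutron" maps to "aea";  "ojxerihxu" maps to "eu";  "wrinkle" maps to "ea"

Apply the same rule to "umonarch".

The rule is to shift every letter 13 places forward in the alphabet (wrapping around) — i.e. ROT13, then keep only the vowels.
For "umonarch", step one produces "hzbanepu"; step two turns that into "aeu".

aeu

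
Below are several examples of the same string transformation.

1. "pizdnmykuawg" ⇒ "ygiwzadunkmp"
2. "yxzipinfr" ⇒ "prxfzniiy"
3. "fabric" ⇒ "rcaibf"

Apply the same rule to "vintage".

teignav

What's happening: take characters alternately from the front and the back (1st, last, 2nd, 2nd-last, ...), then swap the first and last characters.
Doing the same to "vintage": "teignav".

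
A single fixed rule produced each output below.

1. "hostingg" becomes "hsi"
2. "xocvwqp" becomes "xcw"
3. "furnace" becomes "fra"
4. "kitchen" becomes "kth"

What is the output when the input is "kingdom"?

knd

What's happening: delete the last 2 characters, then keep every other character starting from the first (positions 1st, 3rd, 5th, ...).
For "kingdom", step one produces "kingd"; step two turns that into "knd".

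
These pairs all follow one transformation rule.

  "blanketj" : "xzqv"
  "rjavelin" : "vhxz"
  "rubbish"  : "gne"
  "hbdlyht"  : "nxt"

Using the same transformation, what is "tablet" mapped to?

What's happening: shift every letter 12 places forward in the alphabet (wrapping around), then keep every other character starting from the second (positions 2nd, 4th, 6th, ...).
Applying both steps to "tablet": "fmnxqf", then "mxf".

mxf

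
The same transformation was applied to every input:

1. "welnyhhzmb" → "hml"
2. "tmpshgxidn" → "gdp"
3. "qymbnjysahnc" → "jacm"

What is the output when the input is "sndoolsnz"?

lzd

The rule is to keep one character in every 3, starting at position 3 (positions 3rd, 6th, 9th, ...), then move the first character to the end.
Working it through for "sndoolsnz": intermediate "dlz", final "lzd".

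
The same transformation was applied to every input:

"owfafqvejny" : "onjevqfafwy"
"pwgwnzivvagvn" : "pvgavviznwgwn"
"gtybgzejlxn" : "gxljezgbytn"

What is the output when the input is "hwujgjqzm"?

hzqjgjuwm

Rule — reverse the string, then swap the first and last characters.
Working it through for "hwujgjqzm": intermediate "mzqjgjuwh", final "hzqjgjuwm".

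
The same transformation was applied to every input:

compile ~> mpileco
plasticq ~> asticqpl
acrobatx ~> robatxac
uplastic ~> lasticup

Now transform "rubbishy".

In each case the input is transformed by: move the first 2 characters to the end (rotate left by 2).
Doing the same to "rubbishy": "bbishyru".

bbishyru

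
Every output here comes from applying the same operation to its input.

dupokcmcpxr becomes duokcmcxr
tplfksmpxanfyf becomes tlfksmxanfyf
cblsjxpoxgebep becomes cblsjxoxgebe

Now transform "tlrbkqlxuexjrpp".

tlrbkqlxuexjr

Each output is the input with this applied: remove every "p".
Doing the same to "tlrbkqlxuexjrpp": "tlrbkqlxuexjr".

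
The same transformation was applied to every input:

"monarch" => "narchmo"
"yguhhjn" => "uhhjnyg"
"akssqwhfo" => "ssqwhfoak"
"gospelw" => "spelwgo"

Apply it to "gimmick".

The transformation: move the first 2 characters to the end (rotate left by 2).
Doing the same to "gimmick": "mmickgi".

mmickgi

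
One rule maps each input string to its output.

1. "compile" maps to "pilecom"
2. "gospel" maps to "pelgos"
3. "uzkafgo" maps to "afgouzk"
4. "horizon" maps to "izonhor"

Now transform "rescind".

In each case the input is transformed by: move the first 3 characters to the end (rotate left by 3).
"rescind" → "cindres".

cindres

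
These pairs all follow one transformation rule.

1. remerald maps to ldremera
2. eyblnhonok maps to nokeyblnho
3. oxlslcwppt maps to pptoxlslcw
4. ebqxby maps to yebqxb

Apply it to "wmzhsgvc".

Rule — swap the front and back halves of the string, then move the first 2 characters to the end (rotate left by 2).
Applying both steps to "wmzhsgvc": "sgvcwmzh", then "vcwmzhsg".

vcwmzhsg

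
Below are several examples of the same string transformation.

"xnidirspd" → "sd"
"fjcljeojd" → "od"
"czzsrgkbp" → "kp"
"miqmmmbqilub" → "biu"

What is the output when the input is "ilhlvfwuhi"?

wh

The pattern: keep every other character starting from the first (positions 1st, 3rd, 5th, ...), then delete the first 3 characters.
Starting from "ilhlvfwuhi": after the first operation, "ihvwh"; after the second, "wh".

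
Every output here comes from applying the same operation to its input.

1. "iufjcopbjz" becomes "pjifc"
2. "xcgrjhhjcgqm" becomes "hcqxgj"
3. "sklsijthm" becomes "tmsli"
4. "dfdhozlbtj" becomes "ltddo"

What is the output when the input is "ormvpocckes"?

cksomp

The transformation: keep every other character starting from the first (positions 1st, 3rd, 5th, ...), then move the first 3 characters to the end (rotate left by 3).
For "ormvpocckes", step one produces "ompcks"; step two turns that into "cksomp".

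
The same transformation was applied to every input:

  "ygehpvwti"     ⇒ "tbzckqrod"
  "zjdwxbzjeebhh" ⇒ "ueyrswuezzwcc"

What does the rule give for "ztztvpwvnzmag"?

uouoqkrqiuhvb

The rule is to shift every letter 5 places backward in the alphabet (wrapping around).
Doing the same to "ztztvpwvnzmag": "uouoqkrqiuhvb".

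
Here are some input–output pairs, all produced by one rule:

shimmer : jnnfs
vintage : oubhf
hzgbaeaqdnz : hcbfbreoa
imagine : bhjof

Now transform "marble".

The transformation: delete the first 2 characters, then shift every letter 1 place forward in the alphabet (wrapping around).
Applying both steps to "marble": "rble", then "scmf".
(Check on "imagine": → "agine" → "bhjof" ✓)

scmf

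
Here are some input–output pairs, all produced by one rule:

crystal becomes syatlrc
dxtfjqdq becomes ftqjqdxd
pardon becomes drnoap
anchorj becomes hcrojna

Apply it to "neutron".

tuornen

In each case the input is transformed by: swap each adjacent pair of characters (1↔2, 3↔4, ...), then move the first 2 characters to the end (rotate left by 2).
On "neutron": the first step gives "entuorn", and the second then gives "tuornen".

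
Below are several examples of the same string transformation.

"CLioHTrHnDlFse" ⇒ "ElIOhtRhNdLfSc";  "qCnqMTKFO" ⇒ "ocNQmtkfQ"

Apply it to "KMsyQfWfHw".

The rule is to swap the first and last characters, then flip the case of every letter.
On "KMsyQfWfHw": the first step gives "wMsyQfWfHK", and the second then gives "WmSYqFwFhk".

WmSYqFwFhk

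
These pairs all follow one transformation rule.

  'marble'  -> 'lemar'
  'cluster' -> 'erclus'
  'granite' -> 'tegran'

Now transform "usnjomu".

Each output is the input with this applied: move the last 3 characters to the front (rotate right by 3), then delete the first character.
On "usnjomu": the first step gives "omuusnj", and the second then gives "muusnj".

muusnj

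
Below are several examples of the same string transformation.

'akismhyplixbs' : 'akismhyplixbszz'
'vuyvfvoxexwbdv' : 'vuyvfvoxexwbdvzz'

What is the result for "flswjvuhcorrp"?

flswjvuhcorrpzz

Looking at the pairs, the operation is to append "zz".
For "flswjvuhcorrp" the result is "flswjvuhcorrpzz".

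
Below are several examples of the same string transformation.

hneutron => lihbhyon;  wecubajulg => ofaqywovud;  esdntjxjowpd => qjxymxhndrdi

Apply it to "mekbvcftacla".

In each case the input is transformed by: move the last 3 characters to the front (rotate right by 3), then shift every letter 6 places backward in the alphabet (wrapping around).
Applying both steps to "mekbvcftacla": "clamekbvcfta", then "wfugyevpwznu".

wfugyevpwznu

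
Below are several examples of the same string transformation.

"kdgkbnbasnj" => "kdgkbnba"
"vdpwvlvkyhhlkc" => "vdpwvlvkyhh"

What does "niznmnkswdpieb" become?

niznmnkswdp

The pattern: delete the last 3 characters.
For "niznmnkswdpieb" the result is "niznmnkswdp".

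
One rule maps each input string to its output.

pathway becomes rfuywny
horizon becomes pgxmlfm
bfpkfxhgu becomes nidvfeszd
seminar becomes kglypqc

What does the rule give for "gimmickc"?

kkgaiaeg

The pattern: move the first 2 characters to the end (rotate left by 2), then shift every letter 2 places backward in the alphabet (wrapping around).
"gimmickc" → "mmickcgi" → "kkgaiaeg".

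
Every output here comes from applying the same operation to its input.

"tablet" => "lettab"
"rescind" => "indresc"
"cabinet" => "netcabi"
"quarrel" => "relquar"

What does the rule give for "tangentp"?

ntptange

What's happening: move the last 3 characters to the front (rotate right by 3).
Doing the same to "tangentp": "ntptange".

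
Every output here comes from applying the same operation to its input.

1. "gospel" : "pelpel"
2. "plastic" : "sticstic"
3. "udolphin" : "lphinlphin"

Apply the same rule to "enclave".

lavelave

Each output is the input with this applied: delete the first 3 characters, then write the whole string twice.
For "enclave", step one produces "lave"; step two turns that into "lavelave".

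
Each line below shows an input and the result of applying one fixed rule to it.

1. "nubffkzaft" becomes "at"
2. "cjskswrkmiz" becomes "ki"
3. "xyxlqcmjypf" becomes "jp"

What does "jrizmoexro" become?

xo

The rule is to keep every other character starting from the second (positions 2nd, 4th, 6th, ...), then delete the first 3 characters.
Starting from "jrizmoexro": after the first operation, "rzoxo"; after the second, "xo".
(Check on "cjskswrkmiz": → "jkwki" → "ki" ✓)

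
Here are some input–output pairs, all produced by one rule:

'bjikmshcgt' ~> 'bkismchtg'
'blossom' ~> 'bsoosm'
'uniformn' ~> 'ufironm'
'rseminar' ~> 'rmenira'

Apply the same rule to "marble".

mbrel

Rule — swap each adjacent pair of characters (1↔2, 3↔4, ...), then delete the first character.
"marble" → "ambrel" → "mbrel".
(Check on "blossom": → "lbsoosm" → "bsoosm" ✓)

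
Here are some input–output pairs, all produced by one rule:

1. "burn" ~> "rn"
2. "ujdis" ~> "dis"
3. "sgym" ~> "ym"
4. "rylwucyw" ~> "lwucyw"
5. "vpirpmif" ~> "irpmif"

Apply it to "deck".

ck

The rule is to delete the first 2 characters.
"deck" → "ck".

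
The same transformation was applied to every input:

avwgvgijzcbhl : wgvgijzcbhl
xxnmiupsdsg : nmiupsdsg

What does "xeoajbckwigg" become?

The pattern: delete the first 2 characters.
For "xeoajbckwigg" the result is "oajbckwigg".

oajbckwigg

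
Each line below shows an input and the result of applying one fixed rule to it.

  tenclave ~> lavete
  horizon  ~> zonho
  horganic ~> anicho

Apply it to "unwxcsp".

cspun

The pattern: move the first 2 characters to the end (rotate left by 2), then delete the first 2 characters.
"unwxcsp" → "wxcspun" → "cspun".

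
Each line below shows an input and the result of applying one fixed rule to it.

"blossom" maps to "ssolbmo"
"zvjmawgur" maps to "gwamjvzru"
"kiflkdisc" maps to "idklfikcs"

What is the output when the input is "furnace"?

Looking at the pairs, the operation is to reverse the string, then move the first 2 characters to the end (rotate left by 2).
Applying both steps to "furnace": "ecanruf", then "anrufec".
(Check on "blossom": → "mossolb" → "ssolbmo" ✓)

anrufec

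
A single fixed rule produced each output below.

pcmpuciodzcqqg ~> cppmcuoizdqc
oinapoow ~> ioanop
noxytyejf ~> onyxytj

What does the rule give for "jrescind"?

What's happening: swap each adjacent pair of characters (1↔2, 3↔4, ...), then delete the last 2 characters.
For "jrescind", step one produces "rjseicdn"; step two turns that into "rjseic".

rjseic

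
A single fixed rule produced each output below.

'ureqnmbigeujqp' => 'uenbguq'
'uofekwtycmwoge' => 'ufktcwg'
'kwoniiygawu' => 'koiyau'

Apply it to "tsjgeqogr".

Rule — keep every other character starting from the first (positions 1st, 3rd, 5th, ...).
"tsjgeqogr" → "tjeor".

tjeor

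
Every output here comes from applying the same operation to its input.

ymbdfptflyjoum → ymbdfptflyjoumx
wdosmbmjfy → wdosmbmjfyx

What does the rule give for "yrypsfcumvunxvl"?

The transformation: append "x".
"yrypsfcumvunxvl" → "yrypsfcumvunxvlx".

yrypsfcumvunxvlx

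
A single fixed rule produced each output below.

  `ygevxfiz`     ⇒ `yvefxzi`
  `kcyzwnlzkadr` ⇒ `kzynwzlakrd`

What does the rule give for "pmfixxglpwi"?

pifxxlgwpi

The transformation: swap each adjacent pair of characters (1↔2, 3↔4, ...), then delete the first character.
Starting from "pmfixxglpwi": after the first operation, "mpifxxlgwpi"; after the second, "pifxxlgwpi".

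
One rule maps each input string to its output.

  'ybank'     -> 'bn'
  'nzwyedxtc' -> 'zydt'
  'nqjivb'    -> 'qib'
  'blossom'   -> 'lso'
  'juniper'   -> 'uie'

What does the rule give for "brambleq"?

rmlq

The transformation: keep every other character starting from the second (positions 2nd, 4th, 6th, ...).
"brambleq" → "rmlq".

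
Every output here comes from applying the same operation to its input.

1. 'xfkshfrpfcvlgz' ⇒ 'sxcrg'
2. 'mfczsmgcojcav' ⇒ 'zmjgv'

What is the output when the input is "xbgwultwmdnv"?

wxdt

Each output is the input with this applied: keep one character in every 3, starting at position 1 (positions 1st, 4th, 7th, ...), then swap each adjacent pair of characters (1↔2, 3↔4, ...).
"xbgwultwmdnv" → "wxdt".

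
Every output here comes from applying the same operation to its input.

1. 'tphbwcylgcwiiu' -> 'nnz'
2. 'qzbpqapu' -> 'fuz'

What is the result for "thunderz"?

The pattern: shift every letter 5 places forward in the alphabet (wrapping around), then keep only the last 3 characters.
For "thunderz", step one produces "ymzsijwe"; step two turns that into "jwe".

jwe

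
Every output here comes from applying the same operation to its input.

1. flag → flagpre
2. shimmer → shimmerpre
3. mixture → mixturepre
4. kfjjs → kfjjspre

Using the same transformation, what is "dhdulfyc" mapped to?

dhdulfycpre

The rule is to append "pre".
For "dhdulfyc" the result is "dhdulfycpre".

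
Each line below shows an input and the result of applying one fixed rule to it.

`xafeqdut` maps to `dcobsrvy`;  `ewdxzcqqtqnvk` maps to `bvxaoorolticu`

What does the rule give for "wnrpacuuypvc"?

pnyasswntaul

In each case the input is transformed by: move the first 2 characters to the end (rotate left by 2), then shift every letter 2 places backward in the alphabet (wrapping around).
On "wnrpacuuypvc": the first step gives "rpacuuypvcwn", and the second then gives "pnyasswntaul".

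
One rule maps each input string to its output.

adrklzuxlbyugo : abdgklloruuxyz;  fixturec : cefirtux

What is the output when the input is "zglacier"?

acegilrz

The rule is to sort the characters into alphabetical order.
"zglacier" → "acegilrz".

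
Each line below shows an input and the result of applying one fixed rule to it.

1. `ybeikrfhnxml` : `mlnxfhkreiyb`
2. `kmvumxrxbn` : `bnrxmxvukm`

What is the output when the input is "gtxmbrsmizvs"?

Looking at the pairs, the operation is to swap each adjacent pair of characters (1↔2, 3↔4, ...), then reverse the string.
On "gtxmbrsmizvs": the first step gives "tgmxrbmszisv", and the second then gives "vsizsmbrxmgt".

vsizsmbrxmgt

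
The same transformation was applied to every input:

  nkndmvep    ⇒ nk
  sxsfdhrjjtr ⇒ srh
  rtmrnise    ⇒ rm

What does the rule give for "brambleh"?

The pattern: sort the characters into reverse alphabetical order, then keep one character in every 3, starting at position 3 (positions 3rd, 6th, 9th, ...).
Applying that to "brambleh" gives "lb".

lb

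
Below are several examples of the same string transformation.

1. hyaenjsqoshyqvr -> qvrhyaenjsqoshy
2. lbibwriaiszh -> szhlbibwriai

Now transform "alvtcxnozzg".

Each output is the input with this applied: move the last 3 characters to the front (rotate right by 3).
On "alvtcxnozzg" that produces "zzgalvtcxno".

zzgalvtcxno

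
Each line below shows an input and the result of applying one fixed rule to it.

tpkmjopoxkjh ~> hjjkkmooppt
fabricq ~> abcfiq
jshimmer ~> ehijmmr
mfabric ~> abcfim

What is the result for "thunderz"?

What's happening: sort the characters into alphabetical order, then delete the last character.
For "thunderz", step one produces "dehnrtuz"; step two turns that into "dehnrtu".
(Check on "tpkmjopoxkjh": → "hjjkkmoopptx" → "hjjkkmooppt" ✓)

dehnrtu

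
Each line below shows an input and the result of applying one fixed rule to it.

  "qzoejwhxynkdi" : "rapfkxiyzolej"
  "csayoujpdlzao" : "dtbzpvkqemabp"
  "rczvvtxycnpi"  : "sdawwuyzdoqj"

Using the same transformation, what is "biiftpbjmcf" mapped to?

The transformation: shift every letter 1 place forward in the alphabet (wrapping around).
Applying that to "biiftpbjmcf" gives "cjjguqckndg".

cjjguqckndg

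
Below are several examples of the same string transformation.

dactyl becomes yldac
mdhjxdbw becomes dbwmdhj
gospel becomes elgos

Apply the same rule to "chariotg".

The pattern: swap the front and back halves of the string, then delete the first character.
Applying both steps to "chariotg": "iotgchar", then "otgchar".

otgchar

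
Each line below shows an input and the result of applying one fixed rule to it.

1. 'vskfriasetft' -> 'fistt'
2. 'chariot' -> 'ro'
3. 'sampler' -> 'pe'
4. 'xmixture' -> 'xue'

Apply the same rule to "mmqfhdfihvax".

Rule — keep every other character starting from the second (positions 2nd, 4th, 6th, ...), then delete the first character.
Doing the same to "mmqfhdfihvax": "fdivx".

fdivx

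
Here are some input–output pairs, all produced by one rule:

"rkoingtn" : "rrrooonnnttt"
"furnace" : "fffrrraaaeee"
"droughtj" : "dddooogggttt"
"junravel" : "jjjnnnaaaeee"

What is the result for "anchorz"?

Each output is the input with this applied: keep every other character starting from the first (positions 1st, 3rd, 5th, ...), then repeat every character 3 times.
For "anchorz", step one produces "acoz"; step two turns that into "aaacccooozzz".

aaacccooozzz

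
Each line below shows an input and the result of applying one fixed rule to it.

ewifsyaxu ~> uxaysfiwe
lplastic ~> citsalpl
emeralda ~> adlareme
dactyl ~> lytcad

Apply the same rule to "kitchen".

Rule — reverse the string.
On "kitchen" that produces "nehctik".

nehctik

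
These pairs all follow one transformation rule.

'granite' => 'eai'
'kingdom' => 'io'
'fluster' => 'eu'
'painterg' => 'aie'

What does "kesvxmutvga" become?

The transformation: take characters alternately from the front and the back (1st, last, 2nd, 2nd-last, ...), then keep only the vowels.
For "kesvxmutvga", step one produces "kaegsvvtxum"; step two turns that into "aeu".

aeu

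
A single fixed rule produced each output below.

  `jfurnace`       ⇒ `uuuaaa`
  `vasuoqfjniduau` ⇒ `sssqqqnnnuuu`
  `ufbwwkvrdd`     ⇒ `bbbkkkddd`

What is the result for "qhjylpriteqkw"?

jjjppptttkkk

The transformation: keep one character in every 3, starting at position 3 (positions 3rd, 6th, 9th, ...), then repeat every character 3 times.
"qhjylpriteqkw" → "jptk" → "jjjppptttkkk".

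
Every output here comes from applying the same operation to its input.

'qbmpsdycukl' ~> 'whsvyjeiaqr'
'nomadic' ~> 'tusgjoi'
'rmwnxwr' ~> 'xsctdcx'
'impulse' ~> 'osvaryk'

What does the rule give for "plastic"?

The transformation: shift every letter 6 places forward in the alphabet (wrapping around).
Applying that to "plastic" gives "vrgyzoi".

vrgyzoi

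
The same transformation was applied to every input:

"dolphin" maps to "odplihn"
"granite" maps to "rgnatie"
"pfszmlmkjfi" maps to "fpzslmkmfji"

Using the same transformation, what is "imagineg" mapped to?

miganige

Looking at the pairs, the operation is to swap each adjacent pair of characters (1↔2, 3↔4, ...).
So "imagineg" becomes "miganige".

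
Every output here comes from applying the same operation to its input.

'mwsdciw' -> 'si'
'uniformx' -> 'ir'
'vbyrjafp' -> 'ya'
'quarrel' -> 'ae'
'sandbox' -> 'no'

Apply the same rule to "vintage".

In each case the input is transformed by: keep one character in every 3, starting at position 3 (positions 3rd, 6th, 9th, ...).
On "vintage" that produces "ng".

ng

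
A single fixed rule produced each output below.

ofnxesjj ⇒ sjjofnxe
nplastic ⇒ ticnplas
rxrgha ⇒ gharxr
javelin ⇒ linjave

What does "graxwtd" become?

wtdgrax

The transformation: move the last 3 characters to the front (rotate right by 3).
Doing the same to "graxwtd": "wtdgrax".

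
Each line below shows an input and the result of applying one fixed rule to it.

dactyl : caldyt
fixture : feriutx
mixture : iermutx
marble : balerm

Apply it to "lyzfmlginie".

The pattern: sort the characters into alphabetical order, then swap each adjacent pair of characters (1↔2, 3↔4, ...).
On "lyzfmlginie" that produces "feiglimlynz".

feiglimlynz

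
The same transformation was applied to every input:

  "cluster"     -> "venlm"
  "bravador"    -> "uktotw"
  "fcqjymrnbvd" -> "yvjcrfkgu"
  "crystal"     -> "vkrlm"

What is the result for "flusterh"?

yenlmx

Looking at the pairs, the operation is to shift every letter 7 places backward in the alphabet (wrapping around), then delete the last 2 characters.
Doing the same to "flusterh": "yenlmx".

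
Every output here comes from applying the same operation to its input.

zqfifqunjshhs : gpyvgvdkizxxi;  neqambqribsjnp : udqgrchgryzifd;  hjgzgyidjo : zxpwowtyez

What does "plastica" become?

bfiqyjqs

Rule — shift every letter 10 places backward in the alphabet (wrapping around), then swap each adjacent pair of characters (1↔2, 3↔4, ...).
Applying both steps to "plastica": "fbqijysq", then "bfiqyjqs".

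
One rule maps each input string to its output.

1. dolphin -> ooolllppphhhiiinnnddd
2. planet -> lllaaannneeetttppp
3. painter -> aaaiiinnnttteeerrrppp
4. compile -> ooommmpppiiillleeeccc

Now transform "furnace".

uuurrrnnnaaaccceeefff

Looking at the pairs, the operation is to move the first character to the end, then repeat every character 3 times.
Starting from "furnace": after the first operation, "urnacef"; after the second, "uuurrrnnnaaaccceeefff".
(Check on "dolphin": → "olphind" → "ooolllppphhhiiinnnddd" ✓)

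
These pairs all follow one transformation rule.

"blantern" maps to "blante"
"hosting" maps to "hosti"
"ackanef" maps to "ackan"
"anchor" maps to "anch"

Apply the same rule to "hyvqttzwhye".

Looking at the pairs, the operation is to delete the last 2 characters.
Doing the same to "hyvqttzwhye": "hyvqttzwh".

hyvqttzwh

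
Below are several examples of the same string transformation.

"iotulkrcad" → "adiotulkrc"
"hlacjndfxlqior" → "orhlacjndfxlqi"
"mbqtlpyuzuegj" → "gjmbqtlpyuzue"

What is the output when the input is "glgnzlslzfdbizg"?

The rule is to move the last 2 characters to the front (rotate right by 2).
Applying that to "glgnzlslzfdbizg" gives "zgglgnzlslzfdbi".

zgglgnzlslzfdbi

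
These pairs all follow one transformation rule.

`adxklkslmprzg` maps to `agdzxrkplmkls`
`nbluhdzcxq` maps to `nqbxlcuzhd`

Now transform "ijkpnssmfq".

The transformation: take characters alternately from the front and the back (1st, last, 2nd, 2nd-last, ...).
For "ijkpnssmfq" the result is "iqjfkmpsns".

iqjfkmpsns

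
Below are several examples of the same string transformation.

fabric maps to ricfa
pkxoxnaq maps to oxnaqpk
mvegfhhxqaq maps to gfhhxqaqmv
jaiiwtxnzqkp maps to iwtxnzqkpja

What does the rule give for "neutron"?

tronne

The rule is to move the first 2 characters to the end (rotate left by 2), then delete the first character.
So "neutron" becomes "tronne".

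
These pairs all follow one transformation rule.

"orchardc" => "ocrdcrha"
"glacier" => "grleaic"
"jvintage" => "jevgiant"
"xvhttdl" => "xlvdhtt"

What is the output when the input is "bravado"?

bordaav

The rule is to take characters alternately from the front and the back (1st, last, 2nd, 2nd-last, ...).
"bravado" → "bordaav".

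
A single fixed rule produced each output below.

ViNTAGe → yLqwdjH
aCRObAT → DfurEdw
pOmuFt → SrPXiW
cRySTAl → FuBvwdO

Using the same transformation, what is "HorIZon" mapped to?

The transformation: flip the case of every letter, then shift every letter 3 places forward in the alphabet (wrapping around).
"HorIZon" → "hORizON" → "kRUlcRQ".
(Check on "pOmuFt": → "PoMUfT" → "SrPXiW" ✓)

kRUlcRQ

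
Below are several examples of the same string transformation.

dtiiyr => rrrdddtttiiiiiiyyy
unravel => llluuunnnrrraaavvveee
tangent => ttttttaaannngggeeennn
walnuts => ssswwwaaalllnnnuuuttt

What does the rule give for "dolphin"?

nnndddooolllppphhhiii

Rule — repeat every character 3 times, then move the last 3 characters to the front (rotate right by 3).
On "dolphin": the first step gives "dddooolllppphhhiiinnn", and the second then gives "nnndddooolllppphhhiii".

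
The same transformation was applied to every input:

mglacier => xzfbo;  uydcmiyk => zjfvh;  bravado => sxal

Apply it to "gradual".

The transformation: delete the first 3 characters, then shift every letter 3 places backward in the alphabet (wrapping around).
For "gradual", step one produces "dual"; step two turns that into "arxi".

arxi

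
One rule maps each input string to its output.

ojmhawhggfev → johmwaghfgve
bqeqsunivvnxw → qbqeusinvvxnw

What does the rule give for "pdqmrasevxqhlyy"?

Each output is the input with this applied: swap each adjacent pair of characters (1↔2, 3↔4, ...).
"pdqmrasevxqhlyy" → "dpmqaresxvhqyly".

dpmqaresxvhqyly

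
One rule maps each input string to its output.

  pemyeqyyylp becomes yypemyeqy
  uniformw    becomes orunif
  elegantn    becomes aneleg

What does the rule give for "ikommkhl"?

In each case the input is transformed by: delete the last 2 characters, then move the last 2 characters to the front (rotate right by 2).
For "ikommkhl", step one produces "ikommk"; step two turns that into "mkikom".

mkikom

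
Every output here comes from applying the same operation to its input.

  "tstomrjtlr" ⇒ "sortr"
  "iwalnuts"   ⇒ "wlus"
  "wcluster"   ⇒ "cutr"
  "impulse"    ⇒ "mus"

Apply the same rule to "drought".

The rule is to keep every other character starting from the second (positions 2nd, 4th, 6th, ...).
Applying that to "drought" gives "ruh".

ruh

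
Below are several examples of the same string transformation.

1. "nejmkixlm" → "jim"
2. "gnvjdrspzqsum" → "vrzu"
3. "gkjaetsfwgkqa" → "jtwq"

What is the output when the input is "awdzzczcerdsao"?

The rule is to keep one character in every 3, starting at position 3 (positions 3rd, 6th, 9th, ...).
On "awdzzczcerdsao" that produces "dces".

dces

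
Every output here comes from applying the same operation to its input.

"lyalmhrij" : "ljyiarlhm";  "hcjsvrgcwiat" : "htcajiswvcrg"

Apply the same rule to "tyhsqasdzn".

tnyzhdssqa

In each case the input is transformed by: take characters alternately from the front and the back (1st, last, 2nd, 2nd-last, ...).
On "tyhsqasdzn" that produces "tnyzhdssqa".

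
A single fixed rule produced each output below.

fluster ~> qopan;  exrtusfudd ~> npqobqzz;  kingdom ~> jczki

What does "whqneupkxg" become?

The transformation: delete the first 2 characters, then shift every letter 4 places backward in the alphabet (wrapping around).
Working it through for "whqneupkxg": intermediate "qneupkxg", final "mjaqlgtc".

mjaqlgtc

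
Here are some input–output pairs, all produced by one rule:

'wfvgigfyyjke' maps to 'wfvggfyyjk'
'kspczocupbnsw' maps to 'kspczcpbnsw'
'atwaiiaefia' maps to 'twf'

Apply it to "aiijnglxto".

What's happening: remove every vowel.
For "aiijnglxto" the result is "jnglxt".

jnglxt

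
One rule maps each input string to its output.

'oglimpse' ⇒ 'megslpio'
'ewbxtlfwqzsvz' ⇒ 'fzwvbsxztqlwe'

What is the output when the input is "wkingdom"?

Looking at the pairs, the operation is to take characters alternately from the front and the back (1st, last, 2nd, 2nd-last, ...), then swap the first and last characters.
For "wkingdom", step one produces "wmkoidng"; step two turns that into "gmkoidnw".

gmkoidnw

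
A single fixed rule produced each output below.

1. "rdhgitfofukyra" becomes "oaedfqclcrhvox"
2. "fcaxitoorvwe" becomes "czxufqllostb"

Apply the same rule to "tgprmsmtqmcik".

qdmojpjqnjzfh

Looking at the pairs, the operation is to shift every letter 3 places backward in the alphabet (wrapping around).
For "tgprmsmtqmcik" the result is "qdmojpjqnjzfh".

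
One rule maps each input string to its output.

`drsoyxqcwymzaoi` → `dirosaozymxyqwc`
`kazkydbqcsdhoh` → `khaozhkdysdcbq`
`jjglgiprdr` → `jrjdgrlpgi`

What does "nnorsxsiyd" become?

In each case the input is transformed by: take characters alternately from the front and the back (1st, last, 2nd, 2nd-last, ...).
Doing the same to "nnorsxsiyd": "ndnyoirssx".

ndnyoirssx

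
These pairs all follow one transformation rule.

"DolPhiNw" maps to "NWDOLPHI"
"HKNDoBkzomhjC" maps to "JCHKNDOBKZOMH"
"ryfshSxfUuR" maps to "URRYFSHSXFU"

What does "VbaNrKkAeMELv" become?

LVVBANRKKAEME

Rule — move the last 2 characters to the front (rotate right by 2), then convert every letter to uppercase.
On "VbaNrKkAeMELv" that produces "LVVBANRKKAEME".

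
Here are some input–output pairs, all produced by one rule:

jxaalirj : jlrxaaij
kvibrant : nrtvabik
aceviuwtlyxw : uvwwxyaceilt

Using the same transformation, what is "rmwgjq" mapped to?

Each output is the input with this applied: sort the characters into alphabetical order, then swap the front and back halves of the string.
Starting from "rmwgjq": after the first operation, "gjmqrw"; after the second, "qrwgjm".

qrwgjm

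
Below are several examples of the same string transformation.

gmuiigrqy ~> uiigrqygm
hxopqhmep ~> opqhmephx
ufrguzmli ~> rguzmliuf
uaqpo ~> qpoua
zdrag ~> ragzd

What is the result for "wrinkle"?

The transformation: move the first 2 characters to the end (rotate left by 2).
On "wrinkle" that produces "inklewr".

inklewr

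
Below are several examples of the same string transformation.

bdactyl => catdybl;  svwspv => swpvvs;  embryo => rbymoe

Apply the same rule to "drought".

The rule is to move the first 3 characters to the end (rotate left by 3), then take characters alternately from the front and the back (1st, last, 2nd, 2nd-last, ...).
For "drought", step one produces "ughtdro"; step two turns that into "uogrhdt".

uogrhdt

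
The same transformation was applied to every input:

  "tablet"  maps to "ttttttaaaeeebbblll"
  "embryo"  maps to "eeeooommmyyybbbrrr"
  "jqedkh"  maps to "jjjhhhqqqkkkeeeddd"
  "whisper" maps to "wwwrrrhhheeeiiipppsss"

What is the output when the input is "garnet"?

Looking at the pairs, the operation is to take characters alternately from the front and the back (1st, last, 2nd, 2nd-last, ...), then repeat every character 3 times.
Working it through for "garnet": intermediate "gtaern", final "gggtttaaaeeerrrnnn".

gggtttaaaeeerrrnnn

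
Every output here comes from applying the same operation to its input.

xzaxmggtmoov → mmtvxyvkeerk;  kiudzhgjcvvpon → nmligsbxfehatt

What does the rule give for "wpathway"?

In each case the input is transformed by: move the last 3 characters to the front (rotate right by 3), then shift every letter 2 places backward in the alphabet (wrapping around).
For "wpathway", step one produces "waywpath"; step two turns that into "uywunyrf".

uywunyrf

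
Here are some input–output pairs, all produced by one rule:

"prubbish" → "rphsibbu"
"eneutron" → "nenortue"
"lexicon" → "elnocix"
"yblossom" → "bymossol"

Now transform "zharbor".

The pattern: move the first 2 characters to the end (rotate left by 2), then reverse the string.
Applying both steps to "zharbor": "arborzh", then "hzrobra".
(Check on "prubbish": → "ubbishpr" → "rphsibbu" ✓)

hzrobra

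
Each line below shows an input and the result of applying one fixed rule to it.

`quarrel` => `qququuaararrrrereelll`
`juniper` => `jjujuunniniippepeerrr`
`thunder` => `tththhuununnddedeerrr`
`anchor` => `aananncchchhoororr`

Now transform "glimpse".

The transformation: repeat every character 3 times, then swap each adjacent pair of characters (1↔2, 3↔4, ...).
For "glimpse", step one produces "gggllliiimmmpppssseee"; step two turns that into "gglglliimimmppspsseee".

gglglliimimmppspsseee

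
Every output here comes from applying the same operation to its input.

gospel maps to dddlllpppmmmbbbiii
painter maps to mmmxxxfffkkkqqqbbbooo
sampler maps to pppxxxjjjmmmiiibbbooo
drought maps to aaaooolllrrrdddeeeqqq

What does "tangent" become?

qqqxxxkkkdddbbbkkkqqq

In each case the input is transformed by: repeat every character 3 times, then shift every letter 3 places backward in the alphabet (wrapping around).
Doing the same to "tangent": "qqqxxxkkkdddbbbkkkqqq".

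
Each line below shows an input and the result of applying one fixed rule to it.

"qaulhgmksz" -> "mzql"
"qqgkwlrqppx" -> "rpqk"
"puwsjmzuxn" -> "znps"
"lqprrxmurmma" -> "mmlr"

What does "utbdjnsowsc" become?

ssud

Looking at the pairs, the operation is to keep one character in every 3, starting at position 1 (positions 1st, 4th, 7th, ...), then move the last 2 characters to the front (rotate right by 2).
On "utbdjnsowsc": the first step gives "udss", and the second then gives "ssud".
(Check on "qaulhgmksz": → "qlmz" → "mzql" ✓)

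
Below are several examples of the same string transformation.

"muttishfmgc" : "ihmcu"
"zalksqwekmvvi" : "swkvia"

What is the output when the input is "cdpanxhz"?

nhcp

The pattern: move the first 3 characters to the end (rotate left by 3), then keep every other character starting from the second (positions 2nd, 4th, 6th, ...).
On "cdpanxhz": the first step gives "anxhzcdp", and the second then gives "nhcp".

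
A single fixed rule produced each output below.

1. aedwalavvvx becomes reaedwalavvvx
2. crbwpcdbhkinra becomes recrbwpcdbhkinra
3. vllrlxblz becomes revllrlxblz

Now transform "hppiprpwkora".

rehppiprpwkora

Looking at the pairs, the operation is to prepend "re".
Applying that to "hppiprpwkora" gives "rehppiprpwkora".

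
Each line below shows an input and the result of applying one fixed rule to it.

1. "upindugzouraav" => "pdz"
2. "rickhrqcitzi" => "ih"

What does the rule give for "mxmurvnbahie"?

Each output is the input with this applied: keep one character in every 3, starting at position 2 (positions 2nd, 5th, 8th, ...), then delete the last 2 characters.
"mxmurvnbahie" → "xrbi" → "xr".

xr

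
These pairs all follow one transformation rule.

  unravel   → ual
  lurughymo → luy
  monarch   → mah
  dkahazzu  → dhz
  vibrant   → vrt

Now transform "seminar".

The rule is to keep one character in every 3, starting at position 1 (positions 1st, 4th, 7th, ...).
"seminar" → "sir".

sir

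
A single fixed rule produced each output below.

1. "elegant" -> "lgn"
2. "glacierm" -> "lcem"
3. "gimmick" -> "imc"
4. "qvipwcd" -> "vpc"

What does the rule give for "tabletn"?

The transformation: keep every other character starting from the second (positions 2nd, 4th, 6th, ...).
"tabletn" → "alt".

alt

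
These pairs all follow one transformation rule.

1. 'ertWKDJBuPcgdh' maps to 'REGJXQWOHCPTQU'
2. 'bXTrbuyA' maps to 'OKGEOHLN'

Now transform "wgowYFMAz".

Each output is the input with this applied: shift every letter 13 places forward in the alphabet (wrapping around) — i.e. ROT13, then convert every letter to uppercase.
Applying both steps to "wgowYFMAz": "jtbjLSZNm", then "JTBJLSZNM".

JTBJLSZNM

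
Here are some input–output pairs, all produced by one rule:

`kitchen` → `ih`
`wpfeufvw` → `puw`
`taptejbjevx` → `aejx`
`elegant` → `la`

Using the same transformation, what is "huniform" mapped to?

Rule — keep one character in every 3, starting at position 2 (positions 2nd, 5th, 8th, ...).
For "huniform" the result is "ufm".

ufm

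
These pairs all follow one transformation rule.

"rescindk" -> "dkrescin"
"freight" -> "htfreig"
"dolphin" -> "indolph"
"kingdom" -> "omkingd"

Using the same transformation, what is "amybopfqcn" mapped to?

Looking at the pairs, the operation is to move the last 2 characters to the front (rotate right by 2).
"amybopfqcn" → "cnamybopfq".

cnamybopfq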